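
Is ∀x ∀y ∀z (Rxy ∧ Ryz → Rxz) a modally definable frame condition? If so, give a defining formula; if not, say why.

Yes — defined by □p → □□p

This is a Sahlqvist condition; the 4 axiom □p → □□p defines it.
Suppose □p→□□p is valid. Take Rxy, Ryz and set V(p)={w : Rxw}. Then □p at x, so □□p at x, so □p at y, so p at z, i.e. Rxz.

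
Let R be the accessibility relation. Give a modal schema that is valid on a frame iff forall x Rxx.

□s → s

The condition is reflexivity. The T schema □s → s defines it.
Suppose □s→s is valid. At any x set V(s)={w : Rxw}. Then □s holds at x, so s holds at x, i.e. Rxx.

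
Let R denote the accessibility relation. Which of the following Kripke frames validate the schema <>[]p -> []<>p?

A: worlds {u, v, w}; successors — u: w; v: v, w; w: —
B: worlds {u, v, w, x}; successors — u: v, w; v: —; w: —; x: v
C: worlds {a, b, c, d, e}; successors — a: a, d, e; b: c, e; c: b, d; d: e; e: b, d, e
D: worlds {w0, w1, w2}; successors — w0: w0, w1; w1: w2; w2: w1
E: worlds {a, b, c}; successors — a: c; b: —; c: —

C

The schema corresponds to convergence: forall x forall y forall z (Rxy & Rxz -> exists w (Ryw & Rzw)).
A: fails — Ruw and Ruw but w and w have no common successor.
B: fails — Ruv and Ruv but v and v have no common successor.
C: condition met.
D: fails — Rw0w1 and Rw0w0 but w1 and w0 have no common successor.
E: fails — Rac and Rac but c and c have no common successor.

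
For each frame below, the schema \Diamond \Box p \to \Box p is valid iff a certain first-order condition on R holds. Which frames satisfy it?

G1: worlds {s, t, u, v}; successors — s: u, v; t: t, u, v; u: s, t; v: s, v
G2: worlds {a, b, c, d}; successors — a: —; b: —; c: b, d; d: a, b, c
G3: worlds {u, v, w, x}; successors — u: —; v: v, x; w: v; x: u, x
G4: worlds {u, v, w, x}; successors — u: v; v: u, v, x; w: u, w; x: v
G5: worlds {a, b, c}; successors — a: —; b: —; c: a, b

The schema corresponds to the Euclidean property: \forall x \forall y \forall z (Rxy \wedge Rxz \to Ryz).
G1: fails — Rsv and Rsu but not Rvu.
G2: fails — Rcd and Rcd but not Rdd.
G3: fails — Rvx and Rvv but not Rxv.
G4: fails — Rvu and Rvu but not Ruu.
G5: fails — Rca and Rca but not Raa.
Valid on no frame.

none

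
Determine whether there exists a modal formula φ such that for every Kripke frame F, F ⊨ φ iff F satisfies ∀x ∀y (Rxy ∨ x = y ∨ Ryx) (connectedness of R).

Not modally definable

Any modally definable frame class is closed under disjoint unions.
Take 3 disjoint single-world reflexive frames: each is trivially connected, but their disjoint union has 3 worlds with no edge between distinct components, so it is not connected.
So no modal formula (or set of formulas) defines exactly the connected frames.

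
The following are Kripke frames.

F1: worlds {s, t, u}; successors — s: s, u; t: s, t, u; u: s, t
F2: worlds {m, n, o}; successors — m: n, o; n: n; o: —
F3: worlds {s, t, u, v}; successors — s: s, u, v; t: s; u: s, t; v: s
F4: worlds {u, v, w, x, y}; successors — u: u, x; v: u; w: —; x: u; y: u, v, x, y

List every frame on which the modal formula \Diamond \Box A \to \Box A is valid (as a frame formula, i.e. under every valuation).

The schema corresponds to the Euclidean property: \forall x \forall y \forall z (Rxy \wedge Rxz \to Ryz).
F1: fails — Rsu and Rsu but not Ruu.
F2: fails — Rmo and Rmo but not Roo.
F3: fails — Rsv and Rsv but not Rvv.
F4: fails — Rux and Rux but not Rxx.
Valid on no frame.

none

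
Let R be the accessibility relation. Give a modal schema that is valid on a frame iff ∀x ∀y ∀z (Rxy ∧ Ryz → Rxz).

The condition is transitivity. The 4 schema □ψ → □□ψ defines it.
Suppose □ψ→□□ψ is valid. Take Rxy, Ryz and set V(ψ)={w : Rxw}. Then □ψ at x, so □□ψ at x, so □ψ at y, so ψ at z, i.e. Rxz.

□ψ → □□ψ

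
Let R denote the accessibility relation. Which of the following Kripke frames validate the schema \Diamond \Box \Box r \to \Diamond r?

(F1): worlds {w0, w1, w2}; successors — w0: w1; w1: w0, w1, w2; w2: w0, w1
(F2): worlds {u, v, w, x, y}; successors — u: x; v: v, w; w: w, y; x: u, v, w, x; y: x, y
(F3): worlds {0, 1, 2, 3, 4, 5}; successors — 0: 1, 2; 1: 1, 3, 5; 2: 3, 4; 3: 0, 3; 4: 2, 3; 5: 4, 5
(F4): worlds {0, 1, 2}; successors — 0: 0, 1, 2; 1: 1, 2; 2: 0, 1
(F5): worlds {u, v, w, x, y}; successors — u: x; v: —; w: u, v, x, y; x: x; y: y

(F1), (F2), (F3), (F4)

Frame correspondent (Sahlqvist): \forall x \forall y (xRy \to \exists w (y R^2 w \wedge xRw)) — i.e. a generalized confluence (Geach) condition.
(F1): ✓.
(F2): ✓.
(F3): ✓.
(F4): ✓.
(F5): fails — wRv but no t with vR²t and wRt.
Valid on: (F1), (F2), (F3), (F4).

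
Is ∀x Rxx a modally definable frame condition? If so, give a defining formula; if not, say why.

Yes: it is reflexivity, defined by the T schema □r → r.
Suppose □r→r is valid. At any x set V(r)={w : Rxw}. Then □r holds at x, so r holds at x, i.e. Rxx.

Yes — defined by □r → r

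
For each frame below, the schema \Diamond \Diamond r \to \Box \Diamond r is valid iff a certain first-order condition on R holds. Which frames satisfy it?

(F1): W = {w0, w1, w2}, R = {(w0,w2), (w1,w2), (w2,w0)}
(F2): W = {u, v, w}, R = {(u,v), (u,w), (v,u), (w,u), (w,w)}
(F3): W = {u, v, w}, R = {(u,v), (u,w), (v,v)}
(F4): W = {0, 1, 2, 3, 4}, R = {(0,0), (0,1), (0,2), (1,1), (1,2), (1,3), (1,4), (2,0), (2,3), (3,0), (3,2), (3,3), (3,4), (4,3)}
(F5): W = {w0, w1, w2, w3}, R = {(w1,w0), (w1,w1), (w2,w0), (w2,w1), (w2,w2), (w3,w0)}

This is the axiom for a generalized confluence (Geach) condition; its first-order frame correspondent is \forall x \forall y \forall z ((x R^2 y \wedge xRz) \to \exists w (y = w \wedge zRw)).
(F1): holds.
(F2): fails — uR²w, uRv but no t with w=t and vRt.
(F3): fails — uR²v, uRw but no t with v=t and wRt.
(F4): fails — 0R²0, 0R1 but no w with 0=w and 1Rw.
(F5): fails — w1R²w0, w1Rw0 but no w with w0=w and w0Rw.

(F1)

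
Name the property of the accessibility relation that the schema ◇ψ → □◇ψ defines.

This schema is the 5 axiom.
Its frame correspondent is the Euclidean property — ∀x ∀y ∀z (Rxy ∧ Rxz → Ryz).

The Euclidean property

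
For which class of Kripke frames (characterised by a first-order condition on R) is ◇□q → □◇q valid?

This is the .2 axiom.
It corresponds to convergence: ∀x ∀y ∀z (Rxy ∧ Rxz → ∃w (Ryw ∧ Rzw)).

Convergence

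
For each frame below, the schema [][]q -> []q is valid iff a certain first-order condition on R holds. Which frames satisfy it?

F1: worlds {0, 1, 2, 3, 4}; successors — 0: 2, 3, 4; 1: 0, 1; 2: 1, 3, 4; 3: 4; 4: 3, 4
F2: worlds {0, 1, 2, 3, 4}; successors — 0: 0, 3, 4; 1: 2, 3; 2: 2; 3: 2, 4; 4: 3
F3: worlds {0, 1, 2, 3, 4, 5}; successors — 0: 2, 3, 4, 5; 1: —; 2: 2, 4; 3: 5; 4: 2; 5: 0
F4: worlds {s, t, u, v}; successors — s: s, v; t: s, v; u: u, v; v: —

F4

The schema corresponds to density: forall x forall y (Rxy -> exists z (Rxz & Rzy)).
F1: fails — R02 but no z with R0z and Rz2.
F2: fails — R34 but no z with R3z and Rz4.
F3: fails — R50 but no z with R5z and Rz0.
F4: satisfies the condition.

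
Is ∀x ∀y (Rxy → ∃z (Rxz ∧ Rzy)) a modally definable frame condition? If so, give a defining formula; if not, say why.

Yes — defined by □□q → □q

Yes: it is density, defined by the C4 schema □□q → □q.
Suppose □□q→□q is valid. Take Rxy and set V(q)={w : xR²w}. Then □□q at x, so □q at x, so q at y, i.e. ∃z(Rxz∧Rzy).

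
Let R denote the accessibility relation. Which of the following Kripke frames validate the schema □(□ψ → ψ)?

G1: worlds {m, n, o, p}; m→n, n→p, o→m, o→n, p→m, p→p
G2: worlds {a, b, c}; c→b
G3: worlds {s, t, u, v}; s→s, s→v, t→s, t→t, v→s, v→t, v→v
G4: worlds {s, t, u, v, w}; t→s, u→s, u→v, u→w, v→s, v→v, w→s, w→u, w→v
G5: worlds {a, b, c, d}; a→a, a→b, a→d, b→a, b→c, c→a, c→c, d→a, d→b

This is the axiom for shift-reflexivity; its first-order frame correspondent is ∀x ∀y (Rxy → Ryy).
G1: fails — Ron but not Rnn.
G2: fails — Rcb but not Rbb.
G3: holds.
G4: fails — Ruw but not Rww.
G5: fails — Rab but not Rbb.
Valid on: G3.

G3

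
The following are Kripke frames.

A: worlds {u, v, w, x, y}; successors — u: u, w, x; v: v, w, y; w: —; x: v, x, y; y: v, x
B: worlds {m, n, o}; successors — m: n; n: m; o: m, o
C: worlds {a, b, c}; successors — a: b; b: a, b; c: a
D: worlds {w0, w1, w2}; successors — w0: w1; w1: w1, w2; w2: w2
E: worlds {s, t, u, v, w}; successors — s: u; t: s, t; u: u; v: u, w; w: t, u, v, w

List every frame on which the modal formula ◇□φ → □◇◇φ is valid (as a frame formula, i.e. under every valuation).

C, D

This is the axiom for a generalized confluence (Geach) condition; its first-order frame correspondent is ∀x ∀y ∀z ((xRy ∧ xRz) → ∃w (yRw ∧ zR²w)).
A: fails — uRu, uRw but no t with uRt and wR²t.
B: fails — mRn, mRn but no w with nRw and nR²w.
C: condition met.
D: condition met.
E: fails — tRt, tRs but no w* with tRw* and sR²w*.
Valid on: C, D.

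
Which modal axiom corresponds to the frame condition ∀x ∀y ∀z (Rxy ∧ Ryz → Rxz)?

□q → □□q

A defining formula is □q → □□q (the 4 axiom).
Suppose □q→□□q is valid. Take Rxy, Ryz and set V(q)={w : Rxw}. Then □q at x, so □□q at x, so □q at y, so q at z, i.e. Rxz.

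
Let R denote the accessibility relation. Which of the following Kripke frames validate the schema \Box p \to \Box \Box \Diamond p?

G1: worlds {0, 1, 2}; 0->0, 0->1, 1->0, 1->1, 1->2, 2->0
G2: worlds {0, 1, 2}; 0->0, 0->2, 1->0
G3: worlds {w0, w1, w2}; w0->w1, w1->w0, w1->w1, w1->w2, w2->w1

G1, G3

This is the axiom for a generalized confluence (Geach) condition; its first-order frame correspondent is \forall x \forall z (x R^2 z \to \exists w (xRw \wedge zRw)).
G1: holds.
G2: fails — 0R²2 but no w with 0Rw and 2Rw.
G3: holds.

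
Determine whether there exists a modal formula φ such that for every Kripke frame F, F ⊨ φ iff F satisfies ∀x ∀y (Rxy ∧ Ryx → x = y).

Any modally definable frame class is closed under surjective bounded morphisms.
The 6-cycle (worlds 0,1,2,3,4,5 with 0→1→2→3→4→5→0) is antisymmetric. Sending even-indexed worlds to s and odd-indexed worlds to t is a surjective bounded morphism onto the two-world frame with s↔t, which is not antisymmetric.
So the class is not modally definable.

Not definable by any modal formula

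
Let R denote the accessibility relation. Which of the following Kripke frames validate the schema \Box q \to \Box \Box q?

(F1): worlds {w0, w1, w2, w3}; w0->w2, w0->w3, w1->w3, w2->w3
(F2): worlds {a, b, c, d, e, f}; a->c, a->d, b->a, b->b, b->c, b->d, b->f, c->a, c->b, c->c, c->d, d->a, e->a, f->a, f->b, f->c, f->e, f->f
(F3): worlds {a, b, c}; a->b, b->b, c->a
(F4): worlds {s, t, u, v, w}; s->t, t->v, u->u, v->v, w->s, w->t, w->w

(F1)

The schema corresponds to transitivity: \forall x \forall y \forall z (Rxy \wedge Ryz \to Rxz).
(F1): condition met.
(F2): fails — Rbf and Rfe but not Rbe.
(F3): fails — Rca and Rab but not Rcb.
(F4): fails — Rwt and Rtv but not Rwv.
Valid on: (F1).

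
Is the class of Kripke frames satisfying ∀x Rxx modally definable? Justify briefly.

Definable; □r → r defines it

This is a Sahlqvist condition; the T axiom □r → r defines it.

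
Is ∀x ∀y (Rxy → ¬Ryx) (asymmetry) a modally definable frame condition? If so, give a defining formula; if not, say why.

Modal frame validity is preserved under surjective bounded morphisms.
The 4-cycle (worlds 0,1,2,3 with 0→1→2→3→0) is asymmetric. Mapping every world to a single reflexive point • is a surjective bounded morphism, and the reflexive point is not asymmetric (R•• but asymmetry requires ¬R••).
So no modal formula (or set of formulas) defines exactly the asymmetric frames.

Not modally definable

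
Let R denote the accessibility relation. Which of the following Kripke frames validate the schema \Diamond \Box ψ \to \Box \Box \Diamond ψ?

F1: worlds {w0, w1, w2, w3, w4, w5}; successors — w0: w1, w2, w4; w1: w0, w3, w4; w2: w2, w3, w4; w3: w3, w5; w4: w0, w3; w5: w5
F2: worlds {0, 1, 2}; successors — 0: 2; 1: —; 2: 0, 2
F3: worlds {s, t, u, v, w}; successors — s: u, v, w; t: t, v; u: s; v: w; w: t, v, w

F2

This is the axiom for a generalized confluence (Geach) condition; its first-order frame correspondent is \forall x \forall y \forall z ((xRy \wedge x R^2 z) \to \exists w (yRw \wedge zRw)).
F1: fails — w0Rw4, w0R²w0 but no w with w4Rw and w0Rw.
F2: holds.
F3: fails — sRu, sR²s but no w* with uRw* and sRw*.
Valid on: F2.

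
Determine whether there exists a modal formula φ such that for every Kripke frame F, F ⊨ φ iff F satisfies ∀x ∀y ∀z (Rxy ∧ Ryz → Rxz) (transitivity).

Definable; □r → □□r defines it

This is a Sahlqvist condition; the 4 axiom □r → □□r defines it.
Suppose □r→□□r is valid. Take Rxy, Ryz and set V(r)={w : Rxw}. Then □r at x, so □□r at x, so □r at y, so r at z, i.e. Rxz.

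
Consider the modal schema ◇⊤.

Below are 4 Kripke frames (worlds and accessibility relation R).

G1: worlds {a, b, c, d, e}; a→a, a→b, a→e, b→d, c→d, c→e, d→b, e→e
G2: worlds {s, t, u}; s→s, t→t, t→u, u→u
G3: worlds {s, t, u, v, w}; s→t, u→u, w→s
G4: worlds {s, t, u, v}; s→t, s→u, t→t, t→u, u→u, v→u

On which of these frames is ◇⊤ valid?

G1, G2, G4

The schema corresponds to seriality: ∀x ∃y Rxy.
G1: satisfies the condition.
G2: satisfies the condition.
G3: fails — world t has no successor.
G4: satisfies the condition.
Valid on: G1, G2, G4.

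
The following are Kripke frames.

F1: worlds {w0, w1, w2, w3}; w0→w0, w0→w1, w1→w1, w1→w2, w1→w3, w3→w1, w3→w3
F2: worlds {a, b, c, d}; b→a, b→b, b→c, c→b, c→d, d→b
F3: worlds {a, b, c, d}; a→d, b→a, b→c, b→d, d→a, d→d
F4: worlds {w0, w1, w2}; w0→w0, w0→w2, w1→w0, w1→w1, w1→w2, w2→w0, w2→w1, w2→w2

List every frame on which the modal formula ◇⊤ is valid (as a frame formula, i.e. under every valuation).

This is the axiom for seriality; its first-order frame correspondent is ∀x ∃y Rxy.
F1: fails — world w2 has no successor.
F2: fails — world a has no successor.
F3: fails — world c has no successor.
F4: holds.
Valid on: F4.

F4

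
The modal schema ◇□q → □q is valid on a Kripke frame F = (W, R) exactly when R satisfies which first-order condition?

Replacing q by ¬q and contraposing gives the equivalent schema ◇q → □◇q.
Suppose ◇q→□◇q is valid. Take Rxy, Rxz and set V(q)={y}. Then ◇q at x, so □◇q at x, so ◇q at z, so some w with Rzw has q; w=y, i.e. Rzy. By symmetry of the argument, Ryz.

The Euclidean property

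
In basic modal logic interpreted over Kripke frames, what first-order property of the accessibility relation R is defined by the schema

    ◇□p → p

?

Equivalently (dual form): p → □◇p.
Suppose p→□◇p is valid. Take Rxy and set V(p)={x}. Then p at x, so □◇p at x, so ◇p at y, so some z with Ryz has p; z=x, i.e. Ryx.

symmetry: ∀x ∀y (Rxy → Ryx)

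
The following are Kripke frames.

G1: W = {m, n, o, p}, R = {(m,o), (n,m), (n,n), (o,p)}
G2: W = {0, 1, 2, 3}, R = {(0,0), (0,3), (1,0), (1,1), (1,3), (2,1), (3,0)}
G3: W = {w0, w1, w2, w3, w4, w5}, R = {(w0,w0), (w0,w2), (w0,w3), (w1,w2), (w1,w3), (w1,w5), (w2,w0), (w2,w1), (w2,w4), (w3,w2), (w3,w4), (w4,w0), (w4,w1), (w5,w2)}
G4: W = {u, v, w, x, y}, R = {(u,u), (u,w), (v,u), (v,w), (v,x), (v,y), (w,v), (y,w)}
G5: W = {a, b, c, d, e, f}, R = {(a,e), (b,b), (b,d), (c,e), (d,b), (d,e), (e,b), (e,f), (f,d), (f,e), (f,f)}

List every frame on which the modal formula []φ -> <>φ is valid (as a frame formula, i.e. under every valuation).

G2, G3, G5

Frame correspondent (Sahlqvist): forall x exists y Rxy — i.e. seriality.
G1: fails — world p has no successor.
G2: condition met.
G3: condition met.
G4: fails — world x has no successor.
G5: condition met.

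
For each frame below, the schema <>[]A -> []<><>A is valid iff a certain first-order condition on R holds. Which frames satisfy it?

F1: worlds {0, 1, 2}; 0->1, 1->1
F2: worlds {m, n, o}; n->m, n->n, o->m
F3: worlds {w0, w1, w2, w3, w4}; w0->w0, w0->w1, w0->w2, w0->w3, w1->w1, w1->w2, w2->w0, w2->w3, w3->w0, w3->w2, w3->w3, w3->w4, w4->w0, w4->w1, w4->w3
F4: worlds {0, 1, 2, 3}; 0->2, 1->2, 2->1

F1, F3

This is the axiom for a generalized confluence (Geach) condition; its first-order frame correspondent is forall x forall y forall z ((xRy & xRz) -> exists w (yRw & z R^2 w)).
F1: holds.
F2: fails — nRm, nRm but no w with mRw and mR²w.
F3: holds.
F4: fails — 0R2, 0R2 but no w with 2Rw and 2R²w.
Valid on: F1, F3.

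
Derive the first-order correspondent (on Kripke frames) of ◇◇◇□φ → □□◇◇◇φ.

∀x ∀y ∀z ((xR³y ∧ xR²z) → ∃w (yRw ∧ zR³w))

This is a Sahlqvist (Geach-type) schema ◇^3□^1φ → □^2◇^3φ.
Minimal-valuation argument: fix x; take any y with xR^3y and any z with xR^2z. Set V(φ) to the set of worlds R-reachable from y in exactly 1 step. Then □^1φ holds at y, so the antecedent holds at x; validity forces ◇^3φ at z, giving a w with zR^3w and yR^1w.
First-order correspondent: ∀x ∀y ∀z ((xR³y ∧ xR²z) → ∃w (yRw ∧ zR³w)).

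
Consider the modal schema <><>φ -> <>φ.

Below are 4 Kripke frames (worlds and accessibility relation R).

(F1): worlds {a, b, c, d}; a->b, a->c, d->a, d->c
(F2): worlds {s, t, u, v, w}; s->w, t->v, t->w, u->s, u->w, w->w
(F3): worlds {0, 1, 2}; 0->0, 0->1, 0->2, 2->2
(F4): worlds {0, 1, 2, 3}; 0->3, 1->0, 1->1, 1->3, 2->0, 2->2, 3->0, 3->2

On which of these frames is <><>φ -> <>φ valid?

(F2), (F3)

Frame correspondent (Sahlqvist): forall x forall y forall z (Rxy & Ryz -> Rxz) — i.e. transitivity.
(F1): fails — Rda and Rab but not Rdb.
(F2): satisfies the condition.
(F3): satisfies the condition.
(F4): fails — R20 and R03 but not R23.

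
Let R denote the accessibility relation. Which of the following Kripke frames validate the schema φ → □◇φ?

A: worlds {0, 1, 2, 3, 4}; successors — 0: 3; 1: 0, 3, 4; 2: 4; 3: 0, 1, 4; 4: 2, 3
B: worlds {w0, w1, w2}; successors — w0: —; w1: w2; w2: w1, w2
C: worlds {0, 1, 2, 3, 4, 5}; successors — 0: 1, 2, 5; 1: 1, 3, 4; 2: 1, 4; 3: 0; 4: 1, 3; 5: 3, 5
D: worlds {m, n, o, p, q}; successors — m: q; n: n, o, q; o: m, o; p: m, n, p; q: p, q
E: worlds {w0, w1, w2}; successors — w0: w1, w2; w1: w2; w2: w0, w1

This is the axiom for symmetry; its first-order frame correspondent is ∀x ∀y (Rxy → Ryx).
A: fails — R10 but not R01.
B: holds.
C: fails — R02 but not R20.
D: fails — Rom but not Rmo.
E: fails — Rw0w1 but not Rw1w0.
Valid on: B.

B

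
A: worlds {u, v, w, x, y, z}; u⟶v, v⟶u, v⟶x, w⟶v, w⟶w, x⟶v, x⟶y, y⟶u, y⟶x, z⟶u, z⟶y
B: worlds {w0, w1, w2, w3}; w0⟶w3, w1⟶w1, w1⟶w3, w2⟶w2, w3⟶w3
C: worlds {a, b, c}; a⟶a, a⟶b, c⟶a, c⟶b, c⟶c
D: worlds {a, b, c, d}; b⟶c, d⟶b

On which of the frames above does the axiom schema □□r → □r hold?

The schema corresponds to density: ∀x ∀y (Rxy → ∃z (Rxz ∧ Rzy)).
A: fails — Ruv but no t with Rut and Rtv.
B: ✓.
C: ✓.
D: fails — Rdb but no z with Rdz and Rzb.

B, C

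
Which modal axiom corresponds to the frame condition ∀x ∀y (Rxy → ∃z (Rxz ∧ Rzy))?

□□p → □p

This is density; the standard corresponding axiom is C4: □□p → □p.
Suppose □□p→□p is valid. Take Rxy and set V(p)={w : xR²w}. Then □□p at x, so □p at x, so p at y, i.e. ∃z(Rxz∧Rzy).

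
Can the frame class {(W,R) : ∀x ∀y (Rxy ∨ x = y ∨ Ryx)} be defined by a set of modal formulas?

If a class were modally definable it would be closed under disjoint unions (Goldblatt–Thomason).
Take 2 disjoint single-world reflexive frames: each is trivially connected, but their disjoint union has 2 worlds with no edge between distinct components, so it is not connected.
So the class is not modally definable.

Not definable by any modal formula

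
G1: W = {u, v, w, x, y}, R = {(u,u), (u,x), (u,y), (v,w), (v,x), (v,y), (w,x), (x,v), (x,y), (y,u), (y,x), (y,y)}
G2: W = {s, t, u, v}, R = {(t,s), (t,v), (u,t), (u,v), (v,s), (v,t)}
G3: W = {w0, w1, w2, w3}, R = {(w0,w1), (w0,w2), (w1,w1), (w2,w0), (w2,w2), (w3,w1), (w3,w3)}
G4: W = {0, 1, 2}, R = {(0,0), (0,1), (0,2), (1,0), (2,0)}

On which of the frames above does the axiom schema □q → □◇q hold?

Frame correspondent (Sahlqvist): ∀x ∀z (xRz → ∃w (xRw ∧ zRw)) — i.e. a generalized confluence (Geach) condition.
G1: fails — wRx but no t with wRt and xRt.
G2: fails — tRs but no w with tRw and sRw.
G3: condition met.
G4: condition met.
Valid on: G3, G4.

G3, G4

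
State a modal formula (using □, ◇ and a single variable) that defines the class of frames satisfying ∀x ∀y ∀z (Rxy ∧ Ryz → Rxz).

The condition is transitivity. The 4 schema □p → □□p defines it.
Suppose □p→□□p is valid. Take Rxy, Ryz and set V(p)={w : Rxw}. Then □p at x, so □□p at x, so □p at y, so p at z, i.e. Rxz.

□p → □□p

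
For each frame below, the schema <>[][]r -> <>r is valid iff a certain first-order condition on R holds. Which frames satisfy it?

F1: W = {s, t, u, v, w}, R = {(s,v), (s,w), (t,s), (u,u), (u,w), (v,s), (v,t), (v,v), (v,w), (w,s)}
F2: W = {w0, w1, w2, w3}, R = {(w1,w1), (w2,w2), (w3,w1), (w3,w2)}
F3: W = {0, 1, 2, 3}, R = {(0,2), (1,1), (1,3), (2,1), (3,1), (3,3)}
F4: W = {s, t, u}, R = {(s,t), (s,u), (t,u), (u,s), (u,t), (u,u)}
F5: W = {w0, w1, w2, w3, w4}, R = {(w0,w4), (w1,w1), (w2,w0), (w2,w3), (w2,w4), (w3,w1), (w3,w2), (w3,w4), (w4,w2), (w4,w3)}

The schema corresponds to a generalized confluence (Geach) condition: forall x forall y (xRy -> exists w (y R^2 w & xRw)).
F1: holds.
F2: holds.
F3: fails — 0R2 but no w with 2R²w and 0Rw.
F4: holds.
F5: holds.
Valid on: F1, F2, F4, F5.

F1, F2, F4, F5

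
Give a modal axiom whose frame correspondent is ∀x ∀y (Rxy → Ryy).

□(□q → q)

A defining formula is □(□q → q) (the T□ axiom).
Suppose □(□q→q) is valid. Take Rxy and set V(q)={w : Ryw}. Then at y, □q holds; since □(□q→q) at x, □q→q at y, so q at y, i.e. Ryy.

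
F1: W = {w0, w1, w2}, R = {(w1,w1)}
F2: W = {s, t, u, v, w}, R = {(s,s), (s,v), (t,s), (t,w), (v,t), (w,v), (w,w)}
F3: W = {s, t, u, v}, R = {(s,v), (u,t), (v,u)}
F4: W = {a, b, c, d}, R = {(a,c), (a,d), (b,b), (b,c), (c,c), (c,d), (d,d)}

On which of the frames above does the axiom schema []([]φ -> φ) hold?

F1, F4

Frame correspondent (Sahlqvist): forall x forall y (Rxy -> Ryy) — i.e. shift-reflexivity.
F1: condition met.
F2: fails — Rvt but not Rtt.
F3: fails — Rvu but not Ruu.
F4: condition met.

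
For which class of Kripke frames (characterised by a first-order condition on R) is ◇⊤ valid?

◇⊤ holds at w iff w has a successor, so frame-validity of ◇⊤ is exactly seriality. Equivalently via □ψ → ◇ψ:
Suppose □ψ→◇ψ is valid. At any x set V(ψ)=W. Then □ψ at x, so ◇ψ at x, so x has a successor.

Seriality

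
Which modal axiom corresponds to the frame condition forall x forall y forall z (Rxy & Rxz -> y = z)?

◇ψ → □ψ

This is partial functionality; the standard corresponding axiom is CD: ◇ψ → □ψ.
Suppose ◇ψ→□ψ is valid. Take Rxy, Rxz and set V(ψ)={y}. Then ◇ψ at x, so □ψ at x, so ψ at z, i.e. z=y.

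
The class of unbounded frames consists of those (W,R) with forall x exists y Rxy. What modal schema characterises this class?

□p → ◇p

A defining formula is □p → ◇p (the D axiom).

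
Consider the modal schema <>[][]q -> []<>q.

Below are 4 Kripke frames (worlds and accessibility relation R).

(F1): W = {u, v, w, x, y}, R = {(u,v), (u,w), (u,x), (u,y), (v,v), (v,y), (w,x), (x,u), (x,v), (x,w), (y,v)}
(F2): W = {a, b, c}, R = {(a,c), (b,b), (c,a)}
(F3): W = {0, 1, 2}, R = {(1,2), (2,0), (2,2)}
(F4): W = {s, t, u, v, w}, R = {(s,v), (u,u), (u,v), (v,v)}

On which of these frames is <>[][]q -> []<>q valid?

The schema corresponds to a generalized confluence (Geach) condition: forall x forall y forall z ((xRy & xRz) -> exists w (y R^2 w & zRw)).
(F1): fails — uRv, uRw but no t with vR²t and wRt.
(F2): fails — aRc, aRc but no w with cR²w and cRw.
(F3): fails — 2R0, 2R0 but no w with 0R²w and 0Rw.
(F4): ✓.
Valid on: (F4).

(F4)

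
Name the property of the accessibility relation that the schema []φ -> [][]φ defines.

This schema is the 4 axiom.
Its frame correspondent is transitivity — forall x forall y forall z (Rxy & Ryz -> Rxz).

Transitivity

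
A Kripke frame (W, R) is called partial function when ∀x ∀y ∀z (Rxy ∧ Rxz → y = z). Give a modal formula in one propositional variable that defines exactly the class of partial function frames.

◇p → □p

A defining formula is ◇p → □p (the CD axiom).
Suppose ◇p→□p is valid. Take Rxy, Rxz and set V(p)={y}. Then ◇p at x, so □p at x, so p at z, i.e. z=y.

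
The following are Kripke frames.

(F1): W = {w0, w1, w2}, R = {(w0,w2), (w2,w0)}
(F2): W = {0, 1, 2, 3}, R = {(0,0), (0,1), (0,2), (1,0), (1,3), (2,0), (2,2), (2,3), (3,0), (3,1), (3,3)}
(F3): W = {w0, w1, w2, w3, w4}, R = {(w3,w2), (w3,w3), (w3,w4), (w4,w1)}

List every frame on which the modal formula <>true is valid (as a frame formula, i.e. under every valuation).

(F2)

Frame correspondent (Sahlqvist): forall x exists y Rxy — i.e. seriality.
(F1): fails — world w1 has no successor.
(F2): satisfies the condition.
(F3): fails — world w0 has no successor.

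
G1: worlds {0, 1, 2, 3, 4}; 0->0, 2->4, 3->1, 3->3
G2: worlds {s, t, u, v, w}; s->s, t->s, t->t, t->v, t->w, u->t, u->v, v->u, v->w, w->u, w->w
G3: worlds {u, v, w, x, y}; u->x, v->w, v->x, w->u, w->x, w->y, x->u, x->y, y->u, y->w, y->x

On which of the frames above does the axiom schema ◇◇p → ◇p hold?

G1

Frame correspondent (Sahlqvist): ∀x ∀y ∀z (Rxy ∧ Ryz → Rxz) — i.e. transitivity.
G1: holds.
G2: fails — Ruv and Rvw but not Ruw.
G3: fails — Ryx and Rxy but not Ryy.
Valid on: G1.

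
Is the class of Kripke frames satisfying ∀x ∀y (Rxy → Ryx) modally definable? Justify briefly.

Yes: it is symmetry, defined by the B schema p → □◇p.

Yes — defined by p → □◇p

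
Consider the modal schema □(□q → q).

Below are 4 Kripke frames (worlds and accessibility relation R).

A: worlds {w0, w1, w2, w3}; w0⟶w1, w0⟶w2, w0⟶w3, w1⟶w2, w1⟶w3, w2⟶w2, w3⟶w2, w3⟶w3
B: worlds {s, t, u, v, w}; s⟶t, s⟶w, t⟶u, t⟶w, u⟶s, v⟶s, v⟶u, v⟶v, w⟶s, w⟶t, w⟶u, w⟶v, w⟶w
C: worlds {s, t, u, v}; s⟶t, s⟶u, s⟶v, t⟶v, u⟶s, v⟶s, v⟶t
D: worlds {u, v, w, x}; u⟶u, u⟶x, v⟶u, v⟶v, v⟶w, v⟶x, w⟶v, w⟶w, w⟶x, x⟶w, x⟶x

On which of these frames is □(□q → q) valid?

D

This is the axiom for shift-reflexivity; its first-order frame correspondent is ∀x ∀y (Rxy → Ryy).
A: fails — Rw0w1 but not Rw1w1.
B: fails — Rwt but not Rtt.
C: fails — Rtv but not Rvv.
D: ✓.
Valid on: D.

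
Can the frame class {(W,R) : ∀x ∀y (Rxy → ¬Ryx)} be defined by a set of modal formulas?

No

If a class were modally definable it would be closed under surjective bounded morphisms (Goldblatt–Thomason).
The 5-cycle (worlds 0,1,2,3,4 with 0→1→2→3→4→0) is asymmetric. Mapping every world to a single reflexive point • is a surjective bounded morphism, and the reflexive point is not asymmetric (R•• but asymmetry requires ¬R••).
Hence asymmetry is not modally definable.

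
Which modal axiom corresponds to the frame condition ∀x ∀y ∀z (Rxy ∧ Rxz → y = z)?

◇r → □r

The condition is partial functionality. The CD schema ◇r → □r defines it.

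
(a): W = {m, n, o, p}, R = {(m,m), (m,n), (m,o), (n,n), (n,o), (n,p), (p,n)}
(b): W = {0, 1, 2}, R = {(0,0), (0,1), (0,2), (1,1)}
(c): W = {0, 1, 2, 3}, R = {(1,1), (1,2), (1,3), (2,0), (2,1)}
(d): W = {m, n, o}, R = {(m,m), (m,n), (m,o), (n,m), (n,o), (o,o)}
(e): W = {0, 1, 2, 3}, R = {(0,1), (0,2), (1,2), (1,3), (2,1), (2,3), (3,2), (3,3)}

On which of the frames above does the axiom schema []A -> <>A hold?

(d), (e)

Frame correspondent (Sahlqvist): forall x exists y Rxy — i.e. seriality.
(a): fails — world o has no successor.
(b): fails — world 2 has no successor.
(c): fails — world 0 has no successor.
(d): holds.
(e): holds.
Valid on: (d), (e).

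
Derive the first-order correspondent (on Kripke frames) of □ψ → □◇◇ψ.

∀x ∀z (xRz → ∃w (xRw ∧ zR²w))

This is a Sahlqvist (Geach-type) schema ◇^0□^1ψ → □^1◇^2ψ.
Minimal-valuation argument: fix x; take any y with xR^0y and any z with xR^1z. Set V(ψ) to the set of worlds R-reachable from y in exactly 1 step. Then □^1ψ holds at y, so the antecedent holds at x; validity forces ◇^2ψ at z, giving a w with zR^2w and yR^1w.
First-order correspondent: ∀x ∀z (xRz → ∃w (xRw ∧ zR²w)).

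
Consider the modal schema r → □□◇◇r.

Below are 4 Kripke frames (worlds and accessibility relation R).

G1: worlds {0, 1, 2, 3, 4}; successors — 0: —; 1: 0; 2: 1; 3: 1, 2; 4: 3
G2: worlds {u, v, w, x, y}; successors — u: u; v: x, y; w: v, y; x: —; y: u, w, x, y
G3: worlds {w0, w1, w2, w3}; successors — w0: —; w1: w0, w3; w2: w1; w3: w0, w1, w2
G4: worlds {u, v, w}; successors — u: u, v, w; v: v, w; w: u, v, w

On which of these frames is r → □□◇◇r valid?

Frame correspondent (Sahlqvist): ∀x ∀z (xR²z → ∃w (x = w ∧ zR²w)) — i.e. a generalized confluence (Geach) condition.
G1: fails — 2R²0 but no w with 2=w and 0R²w.
G2: fails — vR²u but no t with v=t and uR²t.
G3: fails — w1R²w0 but no w with w1=w and w0R²w.
G4: holds.
Valid on: G4.

G4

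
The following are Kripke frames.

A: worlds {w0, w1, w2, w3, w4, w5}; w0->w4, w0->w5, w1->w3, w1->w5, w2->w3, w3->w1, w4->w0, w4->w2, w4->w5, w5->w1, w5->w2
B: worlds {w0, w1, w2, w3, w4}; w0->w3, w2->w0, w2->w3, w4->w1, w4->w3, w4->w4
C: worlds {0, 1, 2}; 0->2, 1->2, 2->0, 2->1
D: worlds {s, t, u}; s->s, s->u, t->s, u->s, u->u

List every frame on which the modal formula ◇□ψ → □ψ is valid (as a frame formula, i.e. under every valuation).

D

The schema corresponds to the Euclidean property: ∀x ∀y ∀z (Rxy ∧ Rxz → Ryz).
A: fails — Rw0w4 and Rw0w4 but not Rw4w4.
B: fails — Rw0w3 and Rw0w3 but not Rw3w3.
C: fails — R02 and R02 but not R22.
D: satisfies the condition.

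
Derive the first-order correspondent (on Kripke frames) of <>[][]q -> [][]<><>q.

forall x forall y forall z ((xRy & x R^2 z) -> exists w (y R^2 w & z R^2 w))

This is a Sahlqvist (Geach-type) schema ◇^1□^2q → □^2◇^2q.
Minimal-valuation argument: fix x; take any y with xR^1y and any z with xR^2z. Set V(q) to the set of worlds R-reachable from y in exactly 2 steps. Then □^2q holds at y, so the antecedent holds at x; validity forces ◇^2q at z, giving a w with zR^2w and yR^2w.
First-order correspondent: forall x forall y forall z ((xRy & x R^2 z) -> exists w (y R^2 w & z R^2 w)).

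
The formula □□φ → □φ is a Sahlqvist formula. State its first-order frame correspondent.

Density

Suppose □□φ→□φ is valid. Take Rxy and set V(φ)={w : xR²w}. Then □□φ at x, so □φ at x, so φ at y, i.e. ∃z(Rxz∧Rzy).
Conversely, on a frame with density the schema holds at every world under every valuation.
Frame condition: ∀x ∀y (Rxy → ∃z (Rxz ∧ Rzy)).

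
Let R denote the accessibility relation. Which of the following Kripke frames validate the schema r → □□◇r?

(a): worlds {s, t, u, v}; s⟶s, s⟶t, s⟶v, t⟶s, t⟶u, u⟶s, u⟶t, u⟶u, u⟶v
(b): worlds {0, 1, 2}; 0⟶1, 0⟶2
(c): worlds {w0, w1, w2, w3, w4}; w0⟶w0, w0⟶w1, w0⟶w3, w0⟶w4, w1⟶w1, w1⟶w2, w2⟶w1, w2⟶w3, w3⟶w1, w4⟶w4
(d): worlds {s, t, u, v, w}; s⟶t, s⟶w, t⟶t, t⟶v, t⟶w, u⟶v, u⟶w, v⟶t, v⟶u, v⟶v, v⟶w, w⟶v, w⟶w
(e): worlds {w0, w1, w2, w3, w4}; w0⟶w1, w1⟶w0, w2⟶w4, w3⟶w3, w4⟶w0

This is the axiom for a generalized confluence (Geach) condition; its first-order frame correspondent is ∀x ∀z (xR²z → ∃w (x = w ∧ zRw)).
(a): fails — sR²v but no w with s=w and vRw.
(b): condition met.
(c): fails — w0R²w1 but no w with w0=w and w1Rw.
(d): fails — sR²t but no w* with s=w* and tRw*.
(e): fails — w0R²w0 but no w with w0=w and w0Rw.

(b)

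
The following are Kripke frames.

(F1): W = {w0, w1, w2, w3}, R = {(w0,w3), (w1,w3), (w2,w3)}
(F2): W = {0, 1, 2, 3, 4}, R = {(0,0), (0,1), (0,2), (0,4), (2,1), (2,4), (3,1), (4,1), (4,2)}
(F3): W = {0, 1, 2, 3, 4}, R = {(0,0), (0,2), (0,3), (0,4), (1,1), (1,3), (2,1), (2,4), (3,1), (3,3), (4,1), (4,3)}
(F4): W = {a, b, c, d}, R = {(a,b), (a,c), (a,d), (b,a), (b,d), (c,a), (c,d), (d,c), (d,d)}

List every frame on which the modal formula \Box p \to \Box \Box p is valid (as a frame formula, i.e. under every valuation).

Frame correspondent (Sahlqvist): \forall x \forall y \forall z (Rxy \wedge Ryz \to Rxz) — i.e. transitivity.
(F1): ✓.
(F2): fails — R24 and R42 but not R22.
(F3): fails — R02 and R21 but not R01.
(F4): fails — Rcd and Rdc but not Rcc.

(F1)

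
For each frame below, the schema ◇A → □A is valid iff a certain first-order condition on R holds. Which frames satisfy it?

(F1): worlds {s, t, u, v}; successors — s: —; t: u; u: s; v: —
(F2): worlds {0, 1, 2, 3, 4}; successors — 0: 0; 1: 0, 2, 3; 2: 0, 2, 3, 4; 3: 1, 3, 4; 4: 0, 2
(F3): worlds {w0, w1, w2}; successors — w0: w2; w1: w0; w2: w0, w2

(F1)

Frame correspondent (Sahlqvist): ∀x ∀y ∀z (Rxy ∧ Rxz → y = z) — i.e. partial functionality.
(F1): ✓.
(F2): fails — 1 sees both 0 and 2.
(F3): fails — w2 sees both w0 and w2.
Valid on: (F1).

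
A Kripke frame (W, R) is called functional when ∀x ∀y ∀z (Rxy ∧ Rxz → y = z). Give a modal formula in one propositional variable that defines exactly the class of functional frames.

◇q → □q

This is partial functionality; the standard corresponding axiom is CD: ◇q → □q.
Suppose ◇q→□q is valid. Take Rxy, Rxz and set V(q)={y}. Then ◇q at x, so □q at x, so q at z, i.e. z=y.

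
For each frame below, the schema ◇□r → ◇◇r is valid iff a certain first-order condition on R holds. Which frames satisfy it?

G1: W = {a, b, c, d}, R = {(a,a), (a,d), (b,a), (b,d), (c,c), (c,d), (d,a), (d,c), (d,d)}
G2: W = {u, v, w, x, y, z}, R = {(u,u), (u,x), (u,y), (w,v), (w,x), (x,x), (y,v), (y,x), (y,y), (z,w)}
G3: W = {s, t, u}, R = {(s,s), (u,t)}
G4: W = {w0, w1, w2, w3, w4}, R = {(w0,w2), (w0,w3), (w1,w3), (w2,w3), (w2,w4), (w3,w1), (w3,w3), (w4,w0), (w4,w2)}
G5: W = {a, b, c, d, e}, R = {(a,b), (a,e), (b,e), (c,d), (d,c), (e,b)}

G1, G4, G5

The schema corresponds to a generalized confluence (Geach) condition: ∀x ∀y (xRy → ∃w (yRw ∧ xR²w)).
G1: condition met.
G2: fails — wRv but no t with vRt and wR²t.
G3: fails — uRt but no w with tRw and uR²w.
G4: condition met.
G5: condition met.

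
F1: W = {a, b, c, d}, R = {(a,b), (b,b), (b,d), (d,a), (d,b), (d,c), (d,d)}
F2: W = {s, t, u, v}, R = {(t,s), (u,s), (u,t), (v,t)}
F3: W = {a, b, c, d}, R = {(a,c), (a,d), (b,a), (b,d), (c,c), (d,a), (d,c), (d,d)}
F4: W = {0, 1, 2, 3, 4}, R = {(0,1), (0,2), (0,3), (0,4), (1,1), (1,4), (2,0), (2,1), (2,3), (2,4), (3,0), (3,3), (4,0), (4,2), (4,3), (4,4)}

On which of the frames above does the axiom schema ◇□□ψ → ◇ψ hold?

This is the axiom for a generalized confluence (Geach) condition; its first-order frame correspondent is ∀x ∀y (xRy → ∃w (yR²w ∧ xRw)).
F1: fails — dRc but no w with cR²w and dRw.
F2: fails — tRs but no w with sR²w and tRw.
F3: holds.
F4: holds.

F3, F4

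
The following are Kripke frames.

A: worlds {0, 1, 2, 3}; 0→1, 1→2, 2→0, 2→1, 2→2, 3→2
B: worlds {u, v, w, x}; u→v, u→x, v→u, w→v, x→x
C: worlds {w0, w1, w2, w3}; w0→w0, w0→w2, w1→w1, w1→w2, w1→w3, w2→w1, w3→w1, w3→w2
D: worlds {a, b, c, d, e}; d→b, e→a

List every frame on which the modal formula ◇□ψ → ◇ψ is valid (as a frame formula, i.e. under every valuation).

none

Frame correspondent (Sahlqvist): ∀x ∀y (xRy → ∃w (yRw ∧ xRw)) — i.e. a generalized confluence (Geach) condition.
A: fails — 0R1 but no w with 1Rw and 0Rw.
B: fails — uRv but no t with vRt and uRt.
C: fails — w0Rw2 but no w with w2Rw and w0Rw.
D: fails — dRb but no w with bRw and dRw.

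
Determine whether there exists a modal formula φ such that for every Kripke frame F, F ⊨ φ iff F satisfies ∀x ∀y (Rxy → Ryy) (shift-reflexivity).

This is a Sahlqvist condition; the T□ axiom □(□q → q) defines it.
Suppose □(□q→q) is valid. Take Rxy and set V(q)={w : Ryw}. Then at y, □q holds; since □(□q→q) at x, □q→q at y, so q at y, i.e. Ryy.

Definable; □(□q → q) defines it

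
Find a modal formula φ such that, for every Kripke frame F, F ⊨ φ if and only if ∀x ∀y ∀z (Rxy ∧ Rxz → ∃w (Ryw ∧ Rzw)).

◇□r → □◇r

A defining formula is ◇□r → □◇r (the .2 axiom).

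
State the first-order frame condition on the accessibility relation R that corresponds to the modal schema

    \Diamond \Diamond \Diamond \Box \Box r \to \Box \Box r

\forall x \forall y \forall z ((x R^3 y \wedge x R^2 z) \to \exists w (y R^2 w \wedge z = w))

This is a Sahlqvist (Geach-type) schema ◇^3□^2r → □^2◇^0r.
First-order correspondent: \forall x \forall y \forall z ((x R^3 y \wedge x R^2 z) \to \exists w (y R^2 w \wedge z = w)).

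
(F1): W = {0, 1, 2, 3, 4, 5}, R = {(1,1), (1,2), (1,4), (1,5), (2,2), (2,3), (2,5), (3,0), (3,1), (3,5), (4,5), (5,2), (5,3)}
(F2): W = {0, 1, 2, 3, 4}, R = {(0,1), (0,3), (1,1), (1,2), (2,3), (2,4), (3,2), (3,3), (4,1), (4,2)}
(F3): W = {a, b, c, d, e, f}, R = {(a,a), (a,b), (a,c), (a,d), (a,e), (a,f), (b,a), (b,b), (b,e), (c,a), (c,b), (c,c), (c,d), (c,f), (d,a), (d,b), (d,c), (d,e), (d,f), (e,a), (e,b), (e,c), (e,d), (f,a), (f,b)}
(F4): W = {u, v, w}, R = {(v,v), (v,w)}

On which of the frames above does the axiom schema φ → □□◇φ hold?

The schema corresponds to a generalized confluence (Geach) condition: ∀x ∀z (xR²z → ∃w (x = w ∧ zRw)).
(F1): fails — 1R²2 but no w with 1=w and 2Rw.
(F2): fails — 0R²1 but no w with 0=w and 1Rw.
(F3): fails — cR²b but no w with c=w and bRw.
(F4): fails — vR²w but no t with v=t and wRt.
Valid on no frame.

none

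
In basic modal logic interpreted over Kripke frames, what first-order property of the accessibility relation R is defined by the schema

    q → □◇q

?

Suppose q→□◇q is valid. Take Rxy and set V(q)={x}. Then q at x, so □◇q at x, so ◇q at y, so some z with Ryz has q; z=x, i.e. Ryx.
Conversely, any frame satisfying ∀x ∀y (Rxy → Ryx) validates the schema.
So the correspondent is symmetry.

symmetry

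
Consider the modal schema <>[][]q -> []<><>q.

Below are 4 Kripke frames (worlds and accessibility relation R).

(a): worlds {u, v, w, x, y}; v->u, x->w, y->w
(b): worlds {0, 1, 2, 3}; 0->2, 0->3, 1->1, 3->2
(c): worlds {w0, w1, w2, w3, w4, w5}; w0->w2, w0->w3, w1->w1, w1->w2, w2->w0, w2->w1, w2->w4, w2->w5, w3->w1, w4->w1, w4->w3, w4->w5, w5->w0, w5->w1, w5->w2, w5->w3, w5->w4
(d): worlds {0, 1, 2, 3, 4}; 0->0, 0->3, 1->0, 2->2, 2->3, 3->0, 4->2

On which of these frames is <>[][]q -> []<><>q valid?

This is the axiom for a generalized confluence (Geach) condition; its first-order frame correspondent is forall x forall y forall z ((xRy & xRz) -> exists w (y R^2 w & z R^2 w)).
(a): fails — vRu, vRu but no t with uR²t and uR²t.
(b): fails — 0R2, 0R2 but no w with 2R²w and 2R²w.
(c): ✓.
(d): ✓.

(c), (d)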